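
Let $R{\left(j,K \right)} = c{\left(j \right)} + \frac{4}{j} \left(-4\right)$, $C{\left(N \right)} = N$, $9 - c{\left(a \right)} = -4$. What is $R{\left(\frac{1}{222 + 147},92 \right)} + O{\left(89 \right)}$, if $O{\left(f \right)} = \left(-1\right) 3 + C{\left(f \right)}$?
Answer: $-5805$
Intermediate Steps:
$c{\left(a \right)} = 13$ ($c{\left(a \right)} = 9 - -4 = 9 + 4 = 13$)
$O{\left(f \right)} = -3 + f$ ($O{\left(f \right)} = \left(-1\right) 3 + f = -3 + f$)
$R{\left(j,K \right)} = 13 - \frac{16}{j}$ ($R{\left(j,K \right)} = 13 + \frac{4}{j} \left(-4\right) = 13 - \frac{16}{j}$)
$R{\left(\frac{1}{222 + 147},92 \right)} + O{\left(89 \right)} = \left(13 - \frac{16}{\frac{1}{222 + 147}}\right) + \left(-3 + 89\right) = \left(13 - \frac{16}{\frac{1}{369}}\right) + 86 = \left(13 - 16 \frac{1}{\frac{1}{369}}\right) + 86 = \left(13 - 5904\right) + 86 = -5891 + 86 = -5805$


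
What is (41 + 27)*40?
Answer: 2720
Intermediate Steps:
(41 + 27)*40 = 68*40 = 2720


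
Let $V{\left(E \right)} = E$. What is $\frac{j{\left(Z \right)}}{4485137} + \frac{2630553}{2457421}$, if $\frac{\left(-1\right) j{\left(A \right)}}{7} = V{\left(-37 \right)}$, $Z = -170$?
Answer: $\frac{11799027062800}{11021869851677} \approx 1.0705$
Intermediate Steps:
$j{\left(A \right)} = 259$ ($j{\left(A \right)} = \left(-7\right) \left(-37\right) = 259$)
$\frac{j{\left(Z \right)}}{4485137} + \frac{2630553}{2457421} = \frac{259}{4485137} + \frac{2630553}{2457421} = \frac{11799027062800}{11021869851677}$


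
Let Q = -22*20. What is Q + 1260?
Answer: 820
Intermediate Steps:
Q = -440
Q + 1260 = -440 + 1260 = 820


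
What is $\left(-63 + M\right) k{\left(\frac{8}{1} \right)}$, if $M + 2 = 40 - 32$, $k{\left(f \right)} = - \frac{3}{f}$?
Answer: $\frac{171}{8} \approx 21.375$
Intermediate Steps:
$M = 6$ ($M = -2 + \left(40 - 32\right) = -2 + 8 = 6$)
$\left(-63 + M\right) k{\left(\frac{8}{1} \right)} = \left(-63 + 6\right) \left(- \frac{3}{8 \cdot 1^{-1}}\right) = - 57 \left(- \frac{3}{8 \cdot 1}\right) = - 57 \left(- \frac{3}{8}\right) = - 57 \left(\left(-3\right) \frac{1}{8}\right) = \left(-57\right) \left(- \frac{3}{8}\right) = \frac{171}{8}$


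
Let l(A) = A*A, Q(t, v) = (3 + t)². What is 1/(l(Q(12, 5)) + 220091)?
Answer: 1/270716 ≈ 3.6939e-6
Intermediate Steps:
l(A) = A²
1/(l(Q(12, 5)) + 220091) = 1/(((3 + 12)²)² + 220091) = 1/((15²)² + 220091) = 1/(225² + 220091) = 1/(50625 + 220091) = 1/270716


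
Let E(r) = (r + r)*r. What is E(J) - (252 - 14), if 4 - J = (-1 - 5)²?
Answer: 1810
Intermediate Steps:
J = -32 (J = 4 - (-1 - 5)² = 4 - 1*(-6)² = 4 - 1*36 = 4 - 36 = -32)
E(r) = 2*r² (E(r) = (2*r)*r = 2*r²)
E(J) - (252 - 14) = 2*(-32)² - (252 - 14) = 2*1024 - 1*238 = 2048 - 238 = 1810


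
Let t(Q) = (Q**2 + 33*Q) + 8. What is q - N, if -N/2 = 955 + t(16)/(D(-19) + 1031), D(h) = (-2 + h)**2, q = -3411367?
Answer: -313669945/92 ≈ -3.4095e+6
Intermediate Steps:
t(Q) = 8 + Q**2 + 33*Q
N = -175819/92 (N = -2*(955 + (8 + 16**2 + 33*16)/((-2 - 19)**2 + 1031)) = -2*(955 + (8 + 256 + 528)/((-21)**2 + 1031)) = -2*(955 + 792/(441 + 1031)) = -2*(955 + 792/1472) = -2*(955 + 792*(1/1472)) = -2*(955 + 99/184) = -2*175819/184 = -175819/92 ≈ -1911.1)
q - N = -3411367 - 1*(-175819/92) = -3411367 + 175819/92 = -313669945/92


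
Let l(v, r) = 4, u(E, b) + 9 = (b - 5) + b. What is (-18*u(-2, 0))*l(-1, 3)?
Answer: 1008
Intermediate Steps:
u(E, b) = -14 + 2*b (u(E, b) = -9 + ((b - 5) + b) = -9 + ((-5 + b) + b) = -9 + (-5 + 2*b) = -14 + 2*b)
(-18*u(-2, 0))*l(-1, 3) = -18*(-14 + 2*0)*4 = -18*(-14 + 0)*4 = -18*(-14)*4 = 252*4 = 1008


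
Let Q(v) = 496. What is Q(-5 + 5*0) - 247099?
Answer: -246603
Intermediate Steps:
Q(-5 + 5*0) - 247099 = 496 - 247099 = -246603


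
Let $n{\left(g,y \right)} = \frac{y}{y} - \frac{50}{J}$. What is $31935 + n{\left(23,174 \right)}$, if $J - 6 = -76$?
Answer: $\frac{223557}{7} \approx 31937.0$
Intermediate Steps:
$J = -70$ ($J = 6 - 76 = -70$)
$n{\left(g,y \right)} = \frac{12}{7}$ ($n{\left(g,y \right)} = \frac{y}{y} - \frac{50}{-70} = 1 - - \frac{5}{7} = 1 + \frac{5}{7} = \frac{12}{7}$)
$31935 + n{\left(23,174 \right)} = 31935 + \frac{12}{7} = \frac{223557}{7}$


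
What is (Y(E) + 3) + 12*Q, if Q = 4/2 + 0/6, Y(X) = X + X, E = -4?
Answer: 19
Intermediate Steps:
Y(X) = 2*X
Q = 2 (Q = 4*(1/2) + 0*(1/6) = 2 + 0 = 2)
(Y(E) + 3) + 12*Q = (2*(-4) + 3) + 12*2 = (-8 + 3) + 24 = -5 + 24 = 19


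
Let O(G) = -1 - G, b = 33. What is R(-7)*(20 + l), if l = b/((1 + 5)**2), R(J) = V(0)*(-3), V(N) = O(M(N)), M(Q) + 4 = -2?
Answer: -1255/4 ≈ -313.75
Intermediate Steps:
M(Q) = -6 (M(Q) = -4 - 2 = -6)
V(N) = 5 (V(N) = -1 - 1*(-6) = -1 + 6 = 5)
R(J) = -15 (R(J) = 5*(-3) = -15)
l = 11/12 (l = 33/((1 + 5)**2) = 33/(6**2) = 33/36 = 33*(1/36) = 11/12 ≈ 0.91667)
R(-7)*(20 + l) = -15*(20 + 11/12) = -15*251/12 = -1255/4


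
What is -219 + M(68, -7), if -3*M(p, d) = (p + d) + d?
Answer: -237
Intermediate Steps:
M(p, d) = -2*d/3 - p/3 (M(p, d) = -((p + d) + d)/3 = -((d + p) + d)/3 = -(p + 2*d)/3 = -2*d/3 - p/3)
-219 + M(68, -7) = -219 + (-⅔*(-7) - ⅓*68) = -219 + (14/3 - 68/3) = -219 - 18 = -237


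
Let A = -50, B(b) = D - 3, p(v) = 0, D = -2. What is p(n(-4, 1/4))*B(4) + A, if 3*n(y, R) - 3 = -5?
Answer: -50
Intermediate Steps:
n(y, R) = -⅔ (n(y, R) = 1 + (⅓)*(-5) = 1 - 5/3 = -⅔)
B(b) = -5 (B(b) = -2 - 3 = -5)
p(n(-4, 1/4))*B(4) + A = 0*(-5) - 50 = 0 - 50 = -50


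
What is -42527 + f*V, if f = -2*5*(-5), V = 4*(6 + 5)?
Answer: -40327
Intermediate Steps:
V = 44 (V = 4*11 = 44)
f = 50 (f = -10*(-5) = 50)
-42527 + f*V = -42527 + 50*44 = -42527 + 2200 = -40327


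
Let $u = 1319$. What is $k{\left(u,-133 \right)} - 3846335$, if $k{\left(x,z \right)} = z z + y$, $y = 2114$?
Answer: $-3826532$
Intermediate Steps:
$k{\left(x,z \right)} = 2114 + z^{2}$ ($k{\left(x,z \right)} = z z + 2114 = z^{2} + 2114 = 2114 + z^{2}$)
$k{\left(u,-133 \right)} - 3846335 = \left(2114 + \left(-133\right)^{2}\right) - 3846335 = \left(2114 + 17689\right) - 3846335 = 19803 - 3846335 = -3826532$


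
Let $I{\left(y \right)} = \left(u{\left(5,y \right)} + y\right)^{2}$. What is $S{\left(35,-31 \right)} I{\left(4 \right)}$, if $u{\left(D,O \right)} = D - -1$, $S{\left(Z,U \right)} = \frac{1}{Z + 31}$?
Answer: $\frac{50}{33} \approx 1.5152$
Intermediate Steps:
$S{\left(Z,U \right)} = \frac{1}{31 + Z}$
$u{\left(D,O \right)} = 1 + D$ ($u{\left(D,O \right)} = D + 1 = 1 + D$)
$I{\left(y \right)} = \left(6 + y\right)^{2}$ ($I{\left(y \right)} = \left(\left(1 + 5\right) + y\right)^{2} = \left(6 + y\right)^{2}$)
$S{\left(35,-31 \right)} I{\left(4 \right)} = \frac{\left(6 + 4\right)^{2}}{31 + 35} = \frac{10^{2}}{66} = \frac{1}{66} \cdot 100 = \frac{50}{33}$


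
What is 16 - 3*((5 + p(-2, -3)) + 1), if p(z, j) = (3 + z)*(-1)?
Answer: 1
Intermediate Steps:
p(z, j) = -3 - z
16 - 3*((5 + p(-2, -3)) + 1) = 16 - 3*((5 + (-3 - 1*(-2))) + 1) = 16 - 3*((5 + (-3 + 2)) + 1) = 16 - 3*((5 - 1) + 1) = 16 - 3*(4 + 1) = 16 - 3*5 = 16 - 15 = 1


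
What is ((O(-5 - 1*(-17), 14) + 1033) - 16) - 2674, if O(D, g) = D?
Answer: -1645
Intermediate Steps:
((O(-5 - 1*(-17), 14) + 1033) - 16) - 2674 = (((-5 - 1*(-17)) + 1033) - 16) - 2674 = (((-5 + 17) + 1033) - 16) - 2674 = ((12 + 1033) - 16) - 2674 = (1045 - 16) - 2674 = 1029 - 2674 = -1645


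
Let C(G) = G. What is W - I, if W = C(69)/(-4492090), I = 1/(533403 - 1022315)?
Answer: -14621419/1098118353040 ≈ -1.3315e-5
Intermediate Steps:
I = -1/488912 (I = 1/(-488912) = -1/488912 ≈ -2.0454e-6)
W = -69/4492090 (W = 69/(-4492090) = 69*(-1/4492090) = -69/4492090 ≈ -1.5360e-5)
W - I = -69/4492090 - 1*(-1/488912) = -69/4492090 + 1/488912 = -14621419/1098118353040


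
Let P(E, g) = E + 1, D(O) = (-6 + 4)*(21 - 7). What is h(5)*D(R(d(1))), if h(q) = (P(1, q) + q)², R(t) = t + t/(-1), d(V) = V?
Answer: -1372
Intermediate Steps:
R(t) = 0 (R(t) = t + t*(-1) = t - t = 0)
D(O) = -28 (D(O) = -2*14 = -28)
P(E, g) = 1 + E
h(q) = (2 + q)² (h(q) = ((1 + 1) + q)² = (2 + q)²)
h(5)*D(R(d(1))) = (2 + 5)²*(-28) = 7²*(-28) = 49*(-28) = -1372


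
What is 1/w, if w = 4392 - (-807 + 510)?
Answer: 1/4689 ≈ 0.00021327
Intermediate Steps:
w = 4689 (w = 4392 - 1*(-297) = 4392 + 297 = 4689)
1/w = 1/4689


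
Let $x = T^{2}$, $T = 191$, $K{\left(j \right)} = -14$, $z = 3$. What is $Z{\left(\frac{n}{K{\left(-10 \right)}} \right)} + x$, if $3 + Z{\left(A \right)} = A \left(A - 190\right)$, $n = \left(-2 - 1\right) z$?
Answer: $\frac{7125829}{196} \approx 36356.0$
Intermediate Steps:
$n = -9$ ($n = \left(-2 - 1\right) 3 = \left(-3\right) 3 = -9$)
$x = 36481$ ($x = 191^{2} = 36481$)
$Z{\left(A \right)} = -3 + A \left(-190 + A\right)$ ($Z{\left(A \right)} = -3 + A \left(A - 190\right) = -3 + A \left(-190 + A\right)$)
$Z{\left(\frac{n}{K{\left(-10 \right)}} \right)} + x = \left(-3 + \left(- \frac{9}{-14}\right)^{2} - 190 \left(- \frac{9}{-14}\right)\right) + 36481 = \left(-3 + \left(\left(-9\right) \left(- \frac{1}{14}\right)\right)^{2} - 190 \left(\left(-9\right) \left(- \frac{1}{14}\right)\right)\right) + 36481 = \left(-3 + \left(\frac{9}{14}\right)^{2} - \frac{855}{7}\right) + 36481 = \left(-3 + \frac{81}{196} - \frac{855}{7}\right) + 36481 = - \frac{24447}{196} + 36481 = \frac{7125829}{196}$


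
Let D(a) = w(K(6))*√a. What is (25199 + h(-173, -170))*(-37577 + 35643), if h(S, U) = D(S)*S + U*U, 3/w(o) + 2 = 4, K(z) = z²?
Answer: -104627466 + 501873*I*√173 ≈ -1.0463e+8 + 6.6011e+6*I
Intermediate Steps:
w(o) = 3/2 (w(o) = 3/(-2 + 4) = 3/2)
D(a) = 3*√a/2
h(S, U) = U² + 3*S^(3/2)/2 (h(S, U) = (3*√S/2)*S + U*U = 3*S^(3/2)/2 + U² = U² + 3*S^(3/2)/2)
(25199 + h(-173, -170))*(-37577 + 35643) = (25199 + ((-170)² + 3*(-173)^(3/2)/2))*(-37577 + 35643) = (25199 + (28900 + 3*(-173*I*√173)/2))*(-1934) = (25199 + (28900 - 519*I*√173/2))*(-1934) = (54099 - 519*I*√173/2)*(-1934) = -104627466 + 501873*I*√173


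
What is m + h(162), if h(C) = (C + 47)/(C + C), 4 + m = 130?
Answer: 41033/324 ≈ 126.65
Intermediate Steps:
m = 126 (m = -4 + 130 = 126)
h(C) = (47 + C)/(2*C) (h(C) = (47 + C)/((2*C)) = (47 + C)*(1/(2*C)) = (47 + C)/(2*C))
m + h(162) = 126 + (½)*(47 + 162)/162 = 126 + (½)*(1/162)*209 = 126 + 209/324 = 41033/324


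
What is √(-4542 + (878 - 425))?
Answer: I*√4089 ≈ 63.945*I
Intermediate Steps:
√(-4542 + (878 - 425)) = √(-4542 + 453) = √(-4089) = I*√4089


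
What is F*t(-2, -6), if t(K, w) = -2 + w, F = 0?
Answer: 0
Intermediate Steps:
F*t(-2, -6) = 0*(-2 - 6) = 0*(-8) = 0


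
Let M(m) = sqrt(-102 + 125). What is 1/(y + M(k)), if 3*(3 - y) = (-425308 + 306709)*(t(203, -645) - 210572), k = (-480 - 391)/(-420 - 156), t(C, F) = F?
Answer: -8350041658/69723195690335388941 - sqrt(23)/69723195690335388941 ≈ -1.1976e-10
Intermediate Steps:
k = 871/576 (k = -871/(-576) = -871*(-1/576) = 871/576 ≈ 1.5122)
M(m) = sqrt(23)
y = -8350041658 (y = 3 - (-425308 + 306709)*(-645 - 210572)/3 = 3 - (-39533)*(-211217) = 3 - 1/3*25050124983 = 3 - 8350041661 = -8350041658)
1/(y + M(k)) = 1/(-8350041658 + sqrt(23))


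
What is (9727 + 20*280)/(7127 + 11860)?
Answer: 5109/6329 ≈ 0.80724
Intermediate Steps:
(9727 + 20*280)/(7127 + 11860) = (9727 + 5600)/18987 = 15327*(1/18987) = 5109/6329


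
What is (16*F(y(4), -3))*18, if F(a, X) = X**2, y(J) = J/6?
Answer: 2592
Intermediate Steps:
y(J) = J/6 (y(J) = J*(1/6) = J/6)
(16*F(y(4), -3))*18 = (16*(-3)**2)*18 = (16*9)*18 = 144*18 = 2592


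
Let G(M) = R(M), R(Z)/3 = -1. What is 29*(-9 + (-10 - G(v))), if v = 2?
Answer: -464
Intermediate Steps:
R(Z) = -3 (R(Z) = 3*(-1) = -3)
G(M) = -3
29*(-9 + (-10 - G(v))) = 29*(-9 + (-10 - 1*(-3))) = 29*(-9 + (-10 + 3)) = 29*(-9 - 7) = 29*(-16) = -464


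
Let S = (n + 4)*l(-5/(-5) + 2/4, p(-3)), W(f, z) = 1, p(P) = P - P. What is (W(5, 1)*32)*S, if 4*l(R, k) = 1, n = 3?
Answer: 56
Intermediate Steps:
p(P) = 0
l(R, k) = ¼ (l(R, k) = (¼)*1 = ¼)
S = 7/4 (S = (3 + 4)*(¼) = 7*(¼) = 7/4 ≈ 1.7500)
(W(5, 1)*32)*S = (1*32)*(7/4) = 32*(7/4) = 56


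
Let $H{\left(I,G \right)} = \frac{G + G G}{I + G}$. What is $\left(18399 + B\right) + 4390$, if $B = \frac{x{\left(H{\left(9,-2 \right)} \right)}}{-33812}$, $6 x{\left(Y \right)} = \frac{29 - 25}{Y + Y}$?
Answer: $\frac{4623250001}{202872} \approx 22789.0$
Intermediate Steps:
$H{\left(I,G \right)} = \frac{G + G^{2}}{G + I}$
$x{\left(Y \right)} = \frac{1}{3 Y}$ ($x{\left(Y \right)} = \frac{\left(29 - 25\right) \frac{1}{Y + Y}}{6} = \frac{4 \frac{1}{2 Y}}{6} = \frac{2 \frac{1}{Y}}{6} = \frac{1}{3 Y}$)
$B = - \frac{7}{202872}$ ($B = \frac{\frac{1}{3} \frac{1}{\left(-2\right) \frac{1}{-2 + 9} \left(1 - 2\right)}}{-33812} = \frac{1}{3 \left(\left(-2\right) \frac{1}{7} \left(-1\right)\right)} \left(- \frac{1}{33812}\right) = \frac{1}{3 \cdot \frac{2}{7}} \left(- \frac{1}{33812}\right) = \frac{1}{3} \cdot \frac{7}{2} \left(- \frac{1}{33812}\right) = \frac{7}{6} \left(- \frac{1}{33812}\right) = - \frac{7}{202872} \approx -3.4505 \cdot 10^{-5}$)
$\left(18399 + B\right) + 4390 = \left(18399 - \frac{7}{202872}\right) + 4390 = \frac{3732641921}{202872} + 4390 = \frac{4623250001}{202872}$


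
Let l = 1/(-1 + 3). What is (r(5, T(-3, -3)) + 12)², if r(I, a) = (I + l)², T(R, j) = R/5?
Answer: 28561/16 ≈ 1785.1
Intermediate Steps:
l = ½ (l = 1/2 = ½ ≈ 0.50000)
T(R, j) = R/5 (T(R, j) = R*(⅕) = R/5)
r(I, a) = (½ + I)² (r(I, a) = (I + ½)² = (½ + I)²)
(r(5, T(-3, -3)) + 12)² = ((1 + 2*5)²/4 + 12)² = ((1 + 10)²/4 + 12)² = ((¼)*11² + 12)² = ((¼)*121 + 12)² = (121/4 + 12)² = (169/4)² = 28561/16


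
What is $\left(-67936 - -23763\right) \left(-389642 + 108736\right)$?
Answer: $12408460738$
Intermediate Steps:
$\left(-67936 - -23763\right) \left(-389642 + 108736\right) = \left(-67936 + 23763\right) \left(-280906\right) = \left(-44173\right) \left(-280906\right) = 12408460738$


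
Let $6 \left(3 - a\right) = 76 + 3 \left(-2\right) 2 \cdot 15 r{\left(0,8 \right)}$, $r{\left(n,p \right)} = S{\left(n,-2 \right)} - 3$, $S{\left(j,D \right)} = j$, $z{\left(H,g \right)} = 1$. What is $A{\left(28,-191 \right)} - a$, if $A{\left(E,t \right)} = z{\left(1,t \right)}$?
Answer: $\frac{302}{3} \approx 100.67$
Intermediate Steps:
$A{\left(E,t \right)} = 1$
$r{\left(n,p \right)} = -3 + n$ ($r{\left(n,p \right)} = n - 3 = -3 + n$)
$a = - \frac{299}{3}$ ($a = 3 - \frac{76 + 3 \left(-2\right) 2 \cdot 15 \left(-3 + 0\right)}{6} = 3 - \frac{76 + \left(-6\right) 2 \cdot 15 \left(-3\right)}{6} = 3 - \frac{76 + \left(-12\right) 15 \left(-3\right)}{6} = 3 - \frac{76 - -540}{6} = 3 - \frac{76 + 540}{6} = 3 - \frac{308}{3} = - \frac{299}{3} \approx -99.667$)
$A{\left(28,-191 \right)} - a = 1 - - \frac{299}{3} = 1 + \frac{299}{3} = \frac{302}{3}$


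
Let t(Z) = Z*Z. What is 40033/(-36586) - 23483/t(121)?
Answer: -131388381/48695966 ≈ -2.6981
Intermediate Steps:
t(Z) = Z²
40033/(-36586) - 23483/t(121) = 40033/(-36586) - 23483/(121²) = 40033*(-1/36586) - 23483/14641 = -40033/36586 - 23483*1/14641 = -40033/36586 - 23483/14641 = -131388381/48695966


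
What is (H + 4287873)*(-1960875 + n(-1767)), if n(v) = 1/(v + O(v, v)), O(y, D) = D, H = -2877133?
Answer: -4888025237887870/1767 ≈ -2.7663e+12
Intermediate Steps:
n(v) = 1/(2*v) (n(v) = 1/(v + v) = 1/(2*v))
(H + 4287873)*(-1960875 + n(-1767)) = (-2877133 + 4287873)*(-1960875 + (1/2)/(-1767)) = 1410740*(-1960875 + (1/2)*(-1/1767)) = 1410740*(-1960875 - 1/3534) = 1410740*(-6929732251/3534) = -4888025237887870/1767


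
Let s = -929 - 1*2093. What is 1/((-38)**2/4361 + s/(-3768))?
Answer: 8216124/9309967 ≈ 0.88251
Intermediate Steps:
s = -3022 (s = -929 - 2093 = -3022)
1/((-38)**2/4361 + s/(-3768)) = 1/((-38)**2/4361 - 3022/(-3768)) = 1/(1444*(1/4361) - 3022*(-1/3768)) = 1/(1444/4361 + 1511/1884) = 1/(9309967/8216124) = 8216124/9309967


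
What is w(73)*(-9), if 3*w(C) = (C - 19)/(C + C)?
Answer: -81/73 ≈ -1.1096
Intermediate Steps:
w(C) = (-19 + C)/(6*C) (w(C) = ((C - 19)/(C + C))/3 = ((-19 + C)/((2*C)))/3 = ((-19 + C)*(1/(2*C)))/3 = ((-19 + C)/(2*C))/3 = (-19 + C)/(6*C))
w(73)*(-9) = ((⅙)*(-19 + 73)/73)*(-9) = ((⅙)*(1/73)*54)*(-9) = (9/73)*(-9) = -81/73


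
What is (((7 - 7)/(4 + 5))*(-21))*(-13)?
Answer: 0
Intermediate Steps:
(((7 - 7)/(4 + 5))*(-21))*(-13) = ((0/9)*(-21))*(-13) = ((0*(⅑))*(-21))*(-13) = (0*(-21))*(-13) = 0*(-13) = 0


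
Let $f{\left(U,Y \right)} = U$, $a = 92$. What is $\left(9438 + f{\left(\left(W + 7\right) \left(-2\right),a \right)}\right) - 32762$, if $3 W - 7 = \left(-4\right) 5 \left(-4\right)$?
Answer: $-23396$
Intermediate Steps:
$W = 29$ ($W = \frac{7}{3} + \frac{\left(-4\right) 5 \left(-4\right)}{3} = \frac{7}{3} + \frac{\left(-20\right) \left(-4\right)}{3} = \frac{7}{3} + \frac{1}{3} \cdot 80 = \frac{7}{3} + \frac{80}{3} = 29$)
$\left(9438 + f{\left(\left(W + 7\right) \left(-2\right),a \right)}\right) - 32762 = \left(9438 + \left(29 + 7\right) \left(-2\right)\right) - 32762 = \left(9438 + 36 \left(-2\right)\right) - 32762 = \left(9438 - 72\right) - 32762 = 9366 - 32762 = -23396$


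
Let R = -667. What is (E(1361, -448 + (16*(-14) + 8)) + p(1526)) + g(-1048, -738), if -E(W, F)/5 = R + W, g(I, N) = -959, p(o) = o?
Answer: -2903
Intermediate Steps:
E(W, F) = 3335 - 5*W (E(W, F) = -5*(-667 + W) = 3335 - 5*W)
(E(1361, -448 + (16*(-14) + 8)) + p(1526)) + g(-1048, -738) = ((3335 - 5*1361) + 1526) - 959 = ((3335 - 6805) + 1526) - 959 = (-3470 + 1526) - 959 = -1944 - 959 = -2903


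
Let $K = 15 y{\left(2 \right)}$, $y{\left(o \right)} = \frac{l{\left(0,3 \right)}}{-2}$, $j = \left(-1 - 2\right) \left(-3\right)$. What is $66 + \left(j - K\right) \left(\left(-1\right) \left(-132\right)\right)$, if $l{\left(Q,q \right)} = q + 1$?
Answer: $5214$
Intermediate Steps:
$j = 9$ ($j = \left(-3\right) \left(-3\right) = 9$)
$l{\left(Q,q \right)} = 1 + q$
$y{\left(o \right)} = -2$ ($y{\left(o \right)} = \frac{1 + 3}{-2} = 4 \left(- \frac{1}{2}\right) = -2$)
$K = -30$ ($K = 15 \left(-2\right) = -30$)
$66 + \left(j - K\right) \left(\left(-1\right) \left(-132\right)\right) = 66 + \left(9 - -30\right) \left(\left(-1\right) \left(-132\right)\right) = 66 + \left(9 + 30\right) 132 = 66 + 39 \cdot 132 = 66 + 5148 = 5214$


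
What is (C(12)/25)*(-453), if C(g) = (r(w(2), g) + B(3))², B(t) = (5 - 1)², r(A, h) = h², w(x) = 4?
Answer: -463872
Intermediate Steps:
B(t) = 16 (B(t) = 4² = 16)
C(g) = (16 + g²)² (C(g) = (g² + 16)² = (16 + g²)²)
(C(12)/25)*(-453) = ((16 + 12²)²/25)*(-453) = ((16 + 144)²*(1/25))*(-453) = (160²*(1/25))*(-453) = (25600*(1/25))*(-453) = 1024*(-453) = -463872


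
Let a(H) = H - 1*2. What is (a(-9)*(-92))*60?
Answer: 60720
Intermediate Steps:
a(H) = -2 + H (a(H) = H - 2 = -2 + H)
(a(-9)*(-92))*60 = ((-2 - 9)*(-92))*60 = -11*(-92)*60 = 1012*60 = 60720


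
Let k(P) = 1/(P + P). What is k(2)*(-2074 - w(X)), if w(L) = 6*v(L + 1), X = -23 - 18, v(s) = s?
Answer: -917/2 ≈ -458.50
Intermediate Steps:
k(P) = 1/(2*P)
X = -41
w(L) = 6 + 6*L (w(L) = 6*(L + 1) = 6*(1 + L) = 6 + 6*L)
k(2)*(-2074 - w(X)) = ((1/2)/2)*(-2074 - (6 + 6*(-41))) = ((1/2)*(1/2))*(-2074 - (6 - 246)) = (-2074 - 1*(-240))/4 = (-2074 + 240)/4 = (1/4)*(-1834) = -917/2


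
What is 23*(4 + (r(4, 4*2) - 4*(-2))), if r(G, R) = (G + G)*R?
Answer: 1748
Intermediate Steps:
r(G, R) = 2*G*R (r(G, R) = (2*G)*R = 2*G*R)
23*(4 + (r(4, 4*2) - 4*(-2))) = 23*(4 + (2*4*(4*2) - 4*(-2))) = 23*(4 + (2*4*8 + 8)) = 23*(4 + (64 + 8)) = 23*(4 + 72) = 23*76 = 1748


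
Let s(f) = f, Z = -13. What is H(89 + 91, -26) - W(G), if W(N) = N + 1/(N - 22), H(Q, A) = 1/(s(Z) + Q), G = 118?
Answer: -1891847/16032 ≈ -118.00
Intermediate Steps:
H(Q, A) = 1/(-13 + Q)
W(N) = N + 1/(-22 + N)
H(89 + 91, -26) - W(G) = 1/(-13 + (89 + 91)) - (1 + 118² - 22*118)/(-22 + 118) = 1/(-13 + 180) - (1 + 13924 - 2596)/96 = 1/167 - 11329/96 = -1891847/16032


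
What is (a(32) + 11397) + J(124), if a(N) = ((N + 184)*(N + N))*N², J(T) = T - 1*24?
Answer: 14167273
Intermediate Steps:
J(T) = -24 + T (J(T) = T - 24 = -24 + T)
a(N) = 2*N³*(184 + N) (a(N) = ((184 + N)*(2*N))*N² = (2*N*(184 + N))*N² = 2*N³*(184 + N))
(a(32) + 11397) + J(124) = (2*32³*(184 + 32) + 11397) + (-24 + 124) = (2*32768*216 + 11397) + 100 = (14155776 + 11397) + 100 = 14167173 + 100 = 14167273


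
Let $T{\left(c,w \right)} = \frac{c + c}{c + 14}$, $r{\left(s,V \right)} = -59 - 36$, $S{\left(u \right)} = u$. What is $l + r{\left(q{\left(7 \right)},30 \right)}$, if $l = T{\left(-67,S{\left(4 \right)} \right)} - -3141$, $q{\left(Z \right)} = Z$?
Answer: $\frac{161572}{53} \approx 3048.5$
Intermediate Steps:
$r{\left(s,V \right)} = -95$
$T{\left(c,w \right)} = \frac{2 c}{14 + c}$
$l = \frac{166607}{53}$ ($l = 2 \left(-67\right) \frac{1}{14 - 67} - -3141 = 2 \left(-67\right) \frac{1}{-53} + 3141 = 2 \left(-67\right) \left(- \frac{1}{53}\right) + 3141 = \frac{134}{53} + 3141 = \frac{166607}{53} \approx 3143.5$)
$l + r{\left(q{\left(7 \right)},30 \right)} = \frac{166607}{53} - 95 = \frac{161572}{53}$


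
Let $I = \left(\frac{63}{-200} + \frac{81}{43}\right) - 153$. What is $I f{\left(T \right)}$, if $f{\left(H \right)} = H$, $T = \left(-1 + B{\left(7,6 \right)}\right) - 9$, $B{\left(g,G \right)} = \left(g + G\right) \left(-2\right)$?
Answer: $\frac{11720781}{2150} \approx 5451.5$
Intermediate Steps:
$B{\left(g,G \right)} = - 2 G - 2 g$ ($B{\left(g,G \right)} = \left(G + g\right) \left(-2\right) = - 2 G - 2 g$)
$T = -36$ ($T = \left(-1 - 26\right) - 9 = -27 - 9 = -36$)
$I = - \frac{1302309}{8600}$ ($I = \left(63 \left(- \frac{1}{200}\right) + 81 \cdot \frac{1}{43}\right) - 153 = \left(- \frac{63}{200} + \frac{81}{43}\right) - 153 = \frac{13491}{8600} - 153 = - \frac{1302309}{8600} \approx -151.43$)
$I f{\left(T \right)} = \left(- \frac{1302309}{8600}\right) \left(-36\right) = \frac{11720781}{2150}$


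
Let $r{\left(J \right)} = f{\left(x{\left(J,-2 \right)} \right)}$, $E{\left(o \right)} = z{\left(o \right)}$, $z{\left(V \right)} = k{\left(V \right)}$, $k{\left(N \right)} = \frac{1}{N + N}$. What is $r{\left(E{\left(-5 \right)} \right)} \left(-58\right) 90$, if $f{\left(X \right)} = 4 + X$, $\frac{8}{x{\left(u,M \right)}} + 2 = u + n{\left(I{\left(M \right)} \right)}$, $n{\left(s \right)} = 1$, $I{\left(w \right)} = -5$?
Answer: $\frac{187920}{11} \approx 17084.0$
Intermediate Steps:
$k{\left(N \right)} = \frac{1}{2 N}$
$z{\left(V \right)} = \frac{1}{2 V}$
$x{\left(u,M \right)} = \frac{8}{-1 + u}$ ($x{\left(u,M \right)} = \frac{8}{-2 + \left(u + 1\right)} = \frac{8}{-2 + \left(1 + u\right)} = \frac{8}{-1 + u}$)
$E{\left(o \right)} = \frac{1}{2 o}$
$r{\left(J \right)} = 4 + \frac{8}{-1 + J}$
$r{\left(E{\left(-5 \right)} \right)} \left(-58\right) 90 = \frac{4 \left(1 + \frac{1}{2 \left(-5\right)}\right)}{-1 + \frac{1}{2 \left(-5\right)}} \left(-58\right) 90 = \frac{4 \left(1 + \frac{1}{2} \left(- \frac{1}{5}\right)\right)}{-1 + \frac{1}{2} \left(- \frac{1}{5}\right)} \left(-58\right) 90 = \frac{4 \left(1 - \frac{1}{10}\right)}{-1 - \frac{1}{10}} \left(-58\right) 90 = 4 \frac{1}{- \frac{11}{10}} \cdot \frac{9}{10} \left(-58\right) 90 = 4 \left(- \frac{10}{11}\right) \frac{9}{10} \left(-58\right) 90 = \left(- \frac{36}{11}\right) \left(-58\right) 90 = \frac{2088}{11} \cdot 90 = \frac{187920}{11}$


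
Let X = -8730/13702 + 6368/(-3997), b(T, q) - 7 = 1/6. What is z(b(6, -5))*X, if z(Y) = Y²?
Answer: -112925960977/985804092 ≈ -114.55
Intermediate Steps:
b(T, q) = 43/6 (b(T, q) = 7 + 1/6 = 7 + ⅙ = 43/6)
X = -61074073/27383447 (X = -8730*1/13702 + 6368*(-1/3997) = -4365/6851 - 6368/3997 = -61074073/27383447 ≈ -2.2303)
z(b(6, -5))*X = (43/6)²*(-61074073/27383447) = (1849/36)*(-61074073/27383447) = -112925960977/985804092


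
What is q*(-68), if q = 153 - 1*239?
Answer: 5848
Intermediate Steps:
q = -86 (q = 153 - 239 = -86)
q*(-68) = -86*(-68) = 5848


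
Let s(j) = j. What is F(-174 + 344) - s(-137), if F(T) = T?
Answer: 307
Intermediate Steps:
F(-174 + 344) - s(-137) = (-174 + 344) - 1*(-137) = 170 + 137 = 307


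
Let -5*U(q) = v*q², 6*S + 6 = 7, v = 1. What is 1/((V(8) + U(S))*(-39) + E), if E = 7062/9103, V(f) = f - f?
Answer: 546180/542059 ≈ 1.0076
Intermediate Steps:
S = ⅙ (S = -1 + (⅙)*7 = -1 + 7/6 = ⅙ ≈ 0.16667)
U(q) = -q²/5
V(f) = 0
E = 7062/9103 (E = 7062*(1/9103) = 7062/9103 ≈ 0.77579)
1/((V(8) + U(S))*(-39) + E) = 1/((0 - (⅙)²/5)*(-39) + 7062/9103) = 1/((0 - ⅕*1/36)*(-39) + 7062/9103) = 1/((0 - 1/180)*(-39) + 7062/9103) = 1/(-1/180*(-39) + 7062/9103) = 1/(13/60 + 7062/9103) = 1/(542059/546180) = 546180/542059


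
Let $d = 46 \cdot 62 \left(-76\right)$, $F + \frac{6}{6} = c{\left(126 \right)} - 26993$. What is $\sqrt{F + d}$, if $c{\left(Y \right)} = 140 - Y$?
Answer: $2 i \sqrt{60933} \approx 493.69 i$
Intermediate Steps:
$F = -26980$ ($F = -1 + \left(\left(140 - 126\right) - 26993\right) = -1 + \left(14 - 26993\right) = -1 - 26979 = -26980$)
$d = -216752$ ($d = 2852 \left(-76\right) = -216752$)
$\sqrt{F + d} = \sqrt{-26980 - 216752} = \sqrt{-243732} = 2 i \sqrt{60933}$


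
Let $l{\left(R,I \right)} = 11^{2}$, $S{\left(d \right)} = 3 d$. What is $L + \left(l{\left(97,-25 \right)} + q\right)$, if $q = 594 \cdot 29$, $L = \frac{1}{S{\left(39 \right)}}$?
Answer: $\frac{2029600}{117} \approx 17347.0$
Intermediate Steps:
$l{\left(R,I \right)} = 121$
$L = \frac{1}{117}$ ($L = \frac{1}{3 \cdot 39} = \frac{1}{117} \approx 0.008547$)
$q = 17226$
$L + \left(l{\left(97,-25 \right)} + q\right) = \frac{1}{117} + \left(121 + 17226\right) = \frac{1}{117} + 17347 = \frac{2029600}{117}$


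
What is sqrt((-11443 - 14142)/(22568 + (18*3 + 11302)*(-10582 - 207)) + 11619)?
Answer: sqrt(43587495386443858181)/61248658 ≈ 107.79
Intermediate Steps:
sqrt((-11443 - 14142)/(22568 + (18*3 + 11302)*(-10582 - 207)) + 11619) = sqrt(-25585/(22568 + (54 + 11302)*(-10789)) + 11619) = sqrt(-25585/(22568 + 11356*(-10789)) + 11619) = sqrt(-25585/(22568 - 122519884) + 11619) = sqrt(-25585/(-122497316) + 11619) = sqrt(-25585*(-1/122497316) + 11619) = sqrt(25585/122497316 + 11619) = sqrt(1423296340189/122497316) = sqrt(43587495386443858181)/61248658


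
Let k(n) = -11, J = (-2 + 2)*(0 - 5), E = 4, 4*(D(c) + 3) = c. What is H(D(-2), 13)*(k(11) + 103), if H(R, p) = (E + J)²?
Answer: 1472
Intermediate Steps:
D(c) = -3 + c/4
J = 0 (J = 0*(-5) = 0)
H(R, p) = 16 (H(R, p) = (4 + 0)² = 4² = 16)
H(D(-2), 13)*(k(11) + 103) = 16*(-11 + 103) = 16*92 = 1472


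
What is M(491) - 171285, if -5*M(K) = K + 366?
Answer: -857282/5 ≈ -1.7146e+5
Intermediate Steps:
M(K) = -366/5 - K/5 (M(K) = -(K + 366)/5 = -(366 + K)/5 = -366/5 - K/5)
M(491) - 171285 = (-366/5 - 1/5*491) - 171285 = (-366/5 - 491/5) - 171285 = -857/5 - 171285 = -857282/5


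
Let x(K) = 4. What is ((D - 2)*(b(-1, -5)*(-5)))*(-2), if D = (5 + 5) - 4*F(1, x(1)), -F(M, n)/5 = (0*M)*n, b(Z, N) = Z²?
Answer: 80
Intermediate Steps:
F(M, n) = 0 (F(M, n) = -5*0*M*n = -0*n = -5*0 = 0)
D = 10 (D = (5 + 5) - 4*0 = 10 + 0 = 10)
((D - 2)*(b(-1, -5)*(-5)))*(-2) = ((10 - 2)*((-1)²*(-5)))*(-2) = (8*(1*(-5)))*(-2) = (8*(-5))*(-2) = -40*(-2) = 80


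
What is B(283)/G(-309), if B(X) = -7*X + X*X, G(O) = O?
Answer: -26036/103 ≈ -252.78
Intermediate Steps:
B(X) = X² - 7*X (B(X) = -7*X + X² = X² - 7*X)
B(283)/G(-309) = (283*(-7 + 283))/(-309) = (283*276)*(-1/309) = 78108*(-1/309) = -26036/103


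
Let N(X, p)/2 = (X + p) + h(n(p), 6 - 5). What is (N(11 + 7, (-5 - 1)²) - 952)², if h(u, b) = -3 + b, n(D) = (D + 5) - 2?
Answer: 719104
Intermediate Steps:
n(D) = 3 + D (n(D) = (5 + D) - 2 = 3 + D)
N(X, p) = -4 + 2*X + 2*p (N(X, p) = 2*((X + p) + (-3 + (6 - 5))) = 2*((X + p) + (-3 + 1)) = 2*((X + p) - 2) = 2*(-2 + X + p) = -4 + 2*X + 2*p)
(N(11 + 7, (-5 - 1)²) - 952)² = ((-4 + 2*(11 + 7) + 2*(-5 - 1)²) - 952)² = ((-4 + 2*18 + 2*(-6)²) - 952)² = ((-4 + 36 + 2*36) - 952)² = ((-4 + 36 + 72) - 952)² = (104 - 952)² = (-848)² = 719104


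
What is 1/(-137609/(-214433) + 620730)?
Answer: 214433/133105133699 ≈ 1.6110e-6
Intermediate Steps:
1/(-137609/(-214433) + 620730) = 1/(-137609*(-1/214433) + 620730) = 1/(137609/214433 + 620730) = 1/(133105133699/214433) = 214433/133105133699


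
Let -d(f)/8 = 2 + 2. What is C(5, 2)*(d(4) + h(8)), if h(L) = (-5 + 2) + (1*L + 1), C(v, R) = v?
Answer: -130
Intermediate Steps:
h(L) = -2 + L (h(L) = -3 + (L + 1) = -3 + (1 + L) = -2 + L)
d(f) = -32 (d(f) = -8*(2 + 2) = -8*4 = -32)
C(5, 2)*(d(4) + h(8)) = 5*(-32 + (-2 + 8)) = 5*(-32 + 6) = 5*(-26) = -130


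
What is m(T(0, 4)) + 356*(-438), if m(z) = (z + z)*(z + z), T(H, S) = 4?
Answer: -155864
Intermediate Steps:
m(z) = 4*z² (m(z) = (2*z)*(2*z) = 4*z²)
m(T(0, 4)) + 356*(-438) = 4*4² + 356*(-438) = 4*16 - 155928 = 64 - 155928 = -155864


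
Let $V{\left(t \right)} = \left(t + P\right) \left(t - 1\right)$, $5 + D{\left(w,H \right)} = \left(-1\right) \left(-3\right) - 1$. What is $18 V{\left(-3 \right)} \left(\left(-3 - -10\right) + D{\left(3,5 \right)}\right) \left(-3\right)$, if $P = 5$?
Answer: $1728$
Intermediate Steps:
$D{\left(w,H \right)} = -3$ ($D{\left(w,H \right)} = -5 - -2 = -5 + \left(3 - 1\right) = -5 + 2 = -3$)
$V{\left(t \right)} = \left(-1 + t\right) \left(5 + t\right)$ ($V{\left(t \right)} = \left(t + 5\right) \left(t - 1\right) = \left(5 + t\right) \left(-1 + t\right) = \left(-1 + t\right) \left(5 + t\right)$)
$18 V{\left(-3 \right)} \left(\left(-3 - -10\right) + D{\left(3,5 \right)}\right) \left(-3\right) = 18 \left(-5 + \left(-3\right)^{2} + 4 \left(-3\right)\right) \left(\left(-3 - -10\right) - 3\right) \left(-3\right) = 18 \left(-5 + 9 - 12\right) \left(\left(-3 + 10\right) - 3\right) \left(-3\right) = 18 \left(-8\right) \left(7 - 3\right) \left(-3\right) = - 144 \cdot 4 \left(-3\right) = \left(-144\right) \left(-12\right) = 1728$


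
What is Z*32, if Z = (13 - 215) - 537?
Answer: -23648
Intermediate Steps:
Z = -739 (Z = -202 - 537 = -739)
Z*32 = -739*32 = -23648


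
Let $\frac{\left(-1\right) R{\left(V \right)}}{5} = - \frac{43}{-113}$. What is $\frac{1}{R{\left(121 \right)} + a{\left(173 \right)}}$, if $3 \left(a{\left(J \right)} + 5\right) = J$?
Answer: $\frac{339}{17209} \approx 0.019699$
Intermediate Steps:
$a{\left(J \right)} = -5 + \frac{J}{3}$
$R{\left(V \right)} = - \frac{215}{113}$ ($R{\left(V \right)} = - 5 \left(- \frac{43}{-113}\right) = - 5 \left(\left(-43\right) \left(- \frac{1}{113}\right)\right) = \left(-5\right) \frac{43}{113} = - \frac{215}{113}$)
$\frac{1}{R{\left(121 \right)} + a{\left(173 \right)}} = \frac{1}{- \frac{215}{113} + \left(-5 + \frac{1}{3} \cdot 173\right)} = \frac{1}{- \frac{215}{113} + \left(-5 + \frac{173}{3}\right)} = \frac{1}{- \frac{215}{113} + \frac{158}{3}} = \frac{1}{\frac{17209}{339}} = \frac{339}{17209}$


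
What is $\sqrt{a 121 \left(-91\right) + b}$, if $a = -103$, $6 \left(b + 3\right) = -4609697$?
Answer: $\frac{\sqrt{13170498}}{6} \approx 604.85$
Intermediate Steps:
$b = - \frac{4609715}{6}$ ($b = -3 + \frac{1}{6} \left(-4609697\right) = -3 - \frac{4609697}{6} = - \frac{4609715}{6} \approx -7.6829 \cdot 10^{5}$)
$\sqrt{a 121 \left(-91\right) + b} = \sqrt{\left(-103\right) 121 \left(-91\right) - \frac{4609715}{6}} = \sqrt{\left(-12463\right) \left(-91\right) - \frac{4609715}{6}} = \sqrt{1134133 - \frac{4609715}{6}} = \sqrt{\frac{2195083}{6}} = \frac{\sqrt{13170498}}{6}$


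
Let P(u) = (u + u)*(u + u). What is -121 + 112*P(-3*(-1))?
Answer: 3911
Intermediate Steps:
P(u) = 4*u² (P(u) = (2*u)*(2*u) = 4*u²)
-121 + 112*P(-3*(-1)) = -121 + 112*(4*(-3*(-1))²) = -121 + 112*(4*3²) = -121 + 112*(4*9) = -121 + 112*36 = -121 + 4032 = 3911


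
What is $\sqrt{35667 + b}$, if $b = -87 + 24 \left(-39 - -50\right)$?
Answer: $2 \sqrt{8961} \approx 189.33$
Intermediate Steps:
$b = 177$ ($b = -87 + 24 \left(-39 + 50\right) = -87 + 24 \cdot 11 = -87 + 264 = 177$)
$\sqrt{35667 + b} = \sqrt{35667 + 177} = \sqrt{35844} = 2 \sqrt{8961}$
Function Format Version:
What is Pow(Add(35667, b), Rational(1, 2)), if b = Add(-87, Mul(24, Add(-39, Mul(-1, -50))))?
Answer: Mul(2, Pow(8961, Rational(1, 2))) ≈ 189.33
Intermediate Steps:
b = 177 (b = Add(-87, Mul(24, Add(-39, 50))) = Add(-87, Mul(24, 11)) = Add(-87, 264) = 177)
Pow(Add(35667, b), Rational(1, 2)) = Pow(Add(35667, 177), Rational(1, 2)) = Pow(35844, Rational(1, 2)) = Mul(2, Pow(8961, Rational(1, 2)))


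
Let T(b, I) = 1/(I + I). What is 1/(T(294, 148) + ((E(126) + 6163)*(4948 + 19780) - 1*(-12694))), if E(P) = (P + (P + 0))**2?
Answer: 296/509930527921 ≈ 5.8047e-10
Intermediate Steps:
E(P) = 4*P**2 (E(P) = (P + P)**2 = (2*P)**2 = 4*P**2)
T(b, I) = 1/(2*I)
1/(T(294, 148) + ((E(126) + 6163)*(4948 + 19780) - 1*(-12694))) = 1/((1/2)/148 + ((4*126**2 + 6163)*(4948 + 19780) - 1*(-12694))) = 1/((1/2)*(1/148) + ((4*15876 + 6163)*24728 + 12694)) = 1/(1/296 + ((63504 + 6163)*24728 + 12694)) = 1/(1/296 + (69667*24728 + 12694)) = 1/(1/296 + (1722725576 + 12694)) = 1/(1/296 + 1722738270) = 1/(509930527921/296) = 296/509930527921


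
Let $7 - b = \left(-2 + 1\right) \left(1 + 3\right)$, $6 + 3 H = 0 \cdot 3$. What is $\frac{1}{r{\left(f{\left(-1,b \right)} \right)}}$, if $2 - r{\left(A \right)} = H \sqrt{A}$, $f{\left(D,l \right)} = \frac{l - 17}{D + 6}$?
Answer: $\frac{5}{22} - \frac{i \sqrt{30}}{22} \approx 0.22727 - 0.24896 i$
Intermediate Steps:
$H = -2$ ($H = -2 + \frac{0 \cdot 3}{3} = -2 + \frac{1}{3} \cdot 0 = -2 + 0 = -2$)
$b = 11$ ($b = 7 - \left(-2 + 1\right) \left(1 + 3\right) = 7 - \left(-1\right) 4 = 7 - -4 = 7 + 4 = 11$)
$f{\left(D,l \right)} = \frac{-17 + l}{6 + D}$
$r{\left(A \right)} = 2 + 2 \sqrt{A}$ ($r{\left(A \right)} = 2 - - 2 \sqrt{A} = 2 + 2 \sqrt{A}$)
$\frac{1}{r{\left(f{\left(-1,b \right)} \right)}} = \frac{1}{2 + 2 \sqrt{\frac{-17 + 11}{6 - 1}}} = \frac{1}{2 + 2 \sqrt{\frac{1}{5} \left(-6\right)}} = \frac{1}{2 + 2 \sqrt{- \frac{6}{5}}} = \frac{1}{2 + 2 \frac{i \sqrt{30}}{5}} = \frac{1}{2 + \frac{2 i \sqrt{30}}{5}}$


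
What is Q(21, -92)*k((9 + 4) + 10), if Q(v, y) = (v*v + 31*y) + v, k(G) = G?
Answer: -54970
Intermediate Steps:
Q(v, y) = v + v**2 + 31*y (Q(v, y) = (v**2 + 31*y) + v = v + v**2 + 31*y)
Q(21, -92)*k((9 + 4) + 10) = (21 + 21**2 + 31*(-92))*((9 + 4) + 10) = (21 + 441 - 2852)*(13 + 10) = -2390*23 = -54970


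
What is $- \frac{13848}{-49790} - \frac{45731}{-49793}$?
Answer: $\frac{1483239977}{1239596735} \approx 1.1966$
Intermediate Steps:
$- \frac{13848}{-49790} - \frac{45731}{-49793} = \left(-13848\right) \left(- \frac{1}{49790}\right) - - \frac{45731}{49793} = \frac{6924}{24895} + \frac{45731}{49793} = \frac{1483239977}{1239596735}$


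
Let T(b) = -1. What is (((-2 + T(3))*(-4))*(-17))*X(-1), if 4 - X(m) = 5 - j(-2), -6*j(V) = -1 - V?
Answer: 238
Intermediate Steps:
j(V) = ⅙ + V/6 (j(V) = -(-1 - V)/6 = ⅙ + V/6)
X(m) = -7/6 (X(m) = 4 - (5 - (⅙ + (⅙)*(-2))) = 4 - (5 - (⅙ - ⅓)) = 4 - (5 - 1*(-⅙)) = 4 - (5 + ⅙) = 4 - 1*31/6 = 4 - 31/6 = -7/6)
(((-2 + T(3))*(-4))*(-17))*X(-1) = (((-2 - 1)*(-4))*(-17))*(-7/6) = (-3*(-4)*(-17))*(-7/6) = (12*(-17))*(-7/6) = -204*(-7/6) = 238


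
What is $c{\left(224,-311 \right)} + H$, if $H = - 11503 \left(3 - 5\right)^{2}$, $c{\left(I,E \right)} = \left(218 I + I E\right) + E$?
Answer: $-67155$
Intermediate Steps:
$c{\left(I,E \right)} = E + 218 I + E I$ ($c{\left(I,E \right)} = \left(218 I + E I\right) + E = E + 218 I + E I$)
$H = -46012$ ($H = - 11503 \left(-2\right)^{2} = \left(-11503\right) 4 = -46012$)
$c{\left(224,-311 \right)} + H = \left(-311 + 218 \cdot 224 - 69664\right) - 46012 = \left(-311 + 48832 - 69664\right) - 46012 = -21143 - 46012 = -67155$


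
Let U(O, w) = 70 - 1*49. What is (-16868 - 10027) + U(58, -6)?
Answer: -26874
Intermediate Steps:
U(O, w) = 21 (U(O, w) = 70 - 49 = 21)
(-16868 - 10027) + U(58, -6) = (-16868 - 10027) + 21 = -26895 + 21 = -26874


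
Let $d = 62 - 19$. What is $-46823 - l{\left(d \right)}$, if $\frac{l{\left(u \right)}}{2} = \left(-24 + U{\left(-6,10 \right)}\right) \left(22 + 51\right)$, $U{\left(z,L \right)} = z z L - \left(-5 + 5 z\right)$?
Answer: $-100989$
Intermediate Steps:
$d = 43$
$U{\left(z,L \right)} = 5 - 5 z + L z^{2}$ ($U{\left(z,L \right)} = z^{2} L - \left(-5 + 5 z\right) = L z^{2} - \left(-5 + 5 z\right) = 5 - 5 z + L z^{2}$)
$l{\left(u \right)} = 54166$ ($l{\left(u \right)} = 2 \left(-24 + \left(5 - -30 + 10 \left(-6\right)^{2}\right)\right) \left(22 + 51\right) = 2 \left(-24 + \left(5 + 30 + 10 \cdot 36\right)\right) 73 = 2 \left(-24 + \left(5 + 30 + 360\right)\right) 73 = 2 \left(-24 + 395\right) 73 = 2 \cdot 371 \cdot 73 = 2 \cdot 27083 = 54166$)
$-46823 - l{\left(d \right)} = -46823 - 54166 = -100989$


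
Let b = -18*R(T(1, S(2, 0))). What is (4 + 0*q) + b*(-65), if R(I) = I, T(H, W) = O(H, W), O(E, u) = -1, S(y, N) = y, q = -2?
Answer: -1166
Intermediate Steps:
T(H, W) = -1
b = 18 (b = -18*(-1) = 18)
(4 + 0*q) + b*(-65) = (4 + 0*(-2)) + 18*(-65) = (4 + 0) - 1170 = 4 - 1170 = -1166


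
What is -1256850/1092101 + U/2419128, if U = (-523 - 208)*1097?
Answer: -206118129653/139049058312 ≈ -1.4823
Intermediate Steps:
U = -801907 (U = -731*1097 = -801907)
-1256850/1092101 + U/2419128 = -1256850/1092101 - 801907/2419128 = -1256850*1/1092101 - 801907*1/2419128 = -66150/57479 - 801907/2419128 = -206118129653/139049058312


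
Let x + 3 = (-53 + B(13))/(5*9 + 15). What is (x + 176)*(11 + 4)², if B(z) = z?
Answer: 38775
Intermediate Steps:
x = -11/3 (x = -3 + (-53 + 13)/(5*9 + 15) = -3 - 40/(45 + 15) = -3 - 40/60 = -3 - 40*1/60 = -3 - ⅔ = -11/3 ≈ -3.6667)
(x + 176)*(11 + 4)² = (-11/3 + 176)*(11 + 4)² = (517/3)*15² = (517/3)*225 = 38775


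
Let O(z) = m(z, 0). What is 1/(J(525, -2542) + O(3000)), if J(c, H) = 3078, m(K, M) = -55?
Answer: 1/3023 ≈ 0.00033080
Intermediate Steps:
O(z) = -55
1/(J(525, -2542) + O(3000)) = 1/(3078 - 55) = 1/3023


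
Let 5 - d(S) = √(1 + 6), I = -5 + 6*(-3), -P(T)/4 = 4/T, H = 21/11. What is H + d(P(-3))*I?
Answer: -1244/11 + 23*√7 ≈ -52.239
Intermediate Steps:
H = 21/11 (H = 21*(1/11) = 21/11 ≈ 1.9091)
P(T) = -16/T
I = -23 (I = -5 - 18 = -23)
d(S) = 5 - √7 (d(S) = 5 - √(1 + 6) = 5 - √7)
H + d(P(-3))*I = 21/11 + (5 - √7)*(-23) = 21/11 + (-115 + 23*√7) = -1244/11 + 23*√7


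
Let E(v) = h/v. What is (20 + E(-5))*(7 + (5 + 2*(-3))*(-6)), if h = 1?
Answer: 1287/5 ≈ 257.40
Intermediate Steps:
E(v) = 1/v
(20 + E(-5))*(7 + (5 + 2*(-3))*(-6)) = (20 + 1/(-5))*(7 + (5 + 2*(-3))*(-6)) = (20 - 1/5)*(7 + (5 - 6)*(-6)) = 99*(7 - 1*(-6))/5 = 99*(7 + 6)/5 = (99/5)*13 = 1287/5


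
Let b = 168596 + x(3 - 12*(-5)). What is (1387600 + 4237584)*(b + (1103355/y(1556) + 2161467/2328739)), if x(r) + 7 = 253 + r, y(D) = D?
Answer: 123473407019578081576/129411353 ≈ 9.5412e+11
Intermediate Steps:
x(r) = 246 + r (x(r) = -7 + (253 + r) = 246 + r)
b = 168905 (b = 168596 + (246 + (3 - 12*(-5))) = 168596 + (246 + (3 + 60)) = 168596 + (246 + 63) = 168596 + 309 = 168905)
(1387600 + 4237584)*(b + (1103355/y(1556) + 2161467/2328739)) = (1387600 + 4237584)*(168905 + (1103355/1556 + 2161467/2328739)) = 5625184*(168905 + (1103355*(1/1556) + 2161467*(1/2328739))) = 5625184*(168905 + (1103355/1556 + 308781/332677)) = 5625184*(168905 + 367541294571/517645412) = 5625184*(87800439608431/517645412) = 123473407019578081576/129411353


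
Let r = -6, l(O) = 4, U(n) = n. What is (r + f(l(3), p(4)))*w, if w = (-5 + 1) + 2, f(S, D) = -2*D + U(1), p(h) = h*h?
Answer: 74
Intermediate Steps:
p(h) = h²
f(S, D) = 1 - 2*D (f(S, D) = -2*D + 1 = 1 - 2*D)
w = -2 (w = -4 + 2 = -2)
(r + f(l(3), p(4)))*w = (-6 + (1 - 2*4²))*(-2) = (-6 + (1 - 2*16))*(-2) = (-6 + (1 - 32))*(-2) = (-6 - 31)*(-2) = -37*(-2) = 74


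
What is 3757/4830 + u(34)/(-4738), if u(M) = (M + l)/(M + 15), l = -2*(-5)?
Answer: 2708137/3482430 ≈ 0.77766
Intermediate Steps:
l = 10
u(M) = (10 + M)/(15 + M) (u(M) = (M + 10)/(M + 15) = (10 + M)/(15 + M))
3757/4830 + u(34)/(-4738) = 3757/4830 + ((10 + 34)/(15 + 34))/(-4738) = 3757*(1/4830) + (44/49)*(-1/4738) = 3757/4830 + ((1/49)*44)*(-1/4738) = 3757/4830 + (44/49)*(-1/4738) = 3757/4830 - 22/116081 = 2708137/3482430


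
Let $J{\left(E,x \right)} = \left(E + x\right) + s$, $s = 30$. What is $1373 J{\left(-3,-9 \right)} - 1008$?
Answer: $23706$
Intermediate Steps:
$J{\left(E,x \right)} = 30 + E + x$ ($J{\left(E,x \right)} = \left(E + x\right) + 30 = 30 + E + x$)
$1373 J{\left(-3,-9 \right)} - 1008 = 1373 \left(30 - 3 - 9\right) - 1008 = 1373 \cdot 18 - 1008 = 24714 - 1008 = 23706$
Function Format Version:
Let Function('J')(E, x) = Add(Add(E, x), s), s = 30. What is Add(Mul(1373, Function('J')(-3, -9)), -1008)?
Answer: 23706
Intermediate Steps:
Function('J')(E, x) = Add(30, E, x) (Function('J')(E, x) = Add(Add(E, x), 30) = Add(30, E, x))
Add(Mul(1373, Function('J')(-3, -9)), -1008) = Add(Mul(1373, Add(30, -3, -9)), -1008) = Add(Mul(1373, 18), -1008) = Add(24714, -1008) = 23706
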